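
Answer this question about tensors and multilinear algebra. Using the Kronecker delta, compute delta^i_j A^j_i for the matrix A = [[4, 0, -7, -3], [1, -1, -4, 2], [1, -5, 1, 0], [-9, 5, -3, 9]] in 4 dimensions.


The contraction (trace) of a rank-2 tensor is the sum of its diagonal elements.
Diagonal entries: A[1,1] = 4, A[2,2] = -1, A[3,3] = 1, A[4,4] = 9
Tr(A) = 4 + -1 + 1 + 9 = 13

13


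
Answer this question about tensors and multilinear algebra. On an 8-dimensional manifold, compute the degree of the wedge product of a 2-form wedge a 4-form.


The degree of a wedge product is the sum of the degrees of the individual forms.
Degrees: 2, 4
Total degree = 2 + 4 = 6

6


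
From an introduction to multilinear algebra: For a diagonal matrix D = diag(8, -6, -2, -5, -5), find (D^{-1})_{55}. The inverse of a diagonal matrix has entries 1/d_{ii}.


For a diagonal matrix, the inverse has entries (D^{-1})_{ii} = 1/d_{ii}.
The diagonal entries are: d_{11} = 8, d_{22} = -6, d_{33} = -2, d_{44} = -5, d_{55} = -5
We need (D^{-1})_{55} = 1/d_{55} = 1/-5 = -1/5

-1/5


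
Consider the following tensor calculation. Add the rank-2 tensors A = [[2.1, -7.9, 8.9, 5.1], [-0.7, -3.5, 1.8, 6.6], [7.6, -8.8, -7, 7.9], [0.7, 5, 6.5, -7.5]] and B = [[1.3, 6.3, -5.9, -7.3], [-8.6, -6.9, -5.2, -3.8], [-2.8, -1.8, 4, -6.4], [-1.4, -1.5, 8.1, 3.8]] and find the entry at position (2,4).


Tensor addition is component-wise: (A + B)_{ij} = A_{ij} + B_{ij}.
A_{24} = 6.6
B_{24} = -3.8
(A + B)_{24} = 6.6 + -3.8 = 2.8

2.8


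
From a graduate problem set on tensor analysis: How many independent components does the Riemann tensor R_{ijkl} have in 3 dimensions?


The Riemann tensor in d dimensions has d^2(d^2 - 1)/12 independent components.
d = 3, so d^2 = 9
d^2 - 1 = 8
d^2(d^2 - 1) = 9 * 8 = 72
Divide by 12: 72 / 12 = 6

6


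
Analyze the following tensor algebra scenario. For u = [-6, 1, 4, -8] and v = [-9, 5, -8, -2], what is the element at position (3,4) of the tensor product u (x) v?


The outer product entry T_{ij} = u_i * v_j.
We need i=3, j=4.
u_3 = 4, v_4 = -2
T_{3,4} = 4 * -2 = -8

-8


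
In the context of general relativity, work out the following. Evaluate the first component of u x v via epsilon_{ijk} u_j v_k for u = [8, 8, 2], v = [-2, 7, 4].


(u x v)_1 = sum_{j,k} epsilon_{1jk} u_j v_k. Only permutations of (1,2,3) contribute; the two non-zero terms are:
eps_{123} u_2 v_3 = 1 * 8 * 4 = 32
eps_{132} u_3 v_2 = -1 * 2 * 7 = -14
(u x v)_1 = 18

18


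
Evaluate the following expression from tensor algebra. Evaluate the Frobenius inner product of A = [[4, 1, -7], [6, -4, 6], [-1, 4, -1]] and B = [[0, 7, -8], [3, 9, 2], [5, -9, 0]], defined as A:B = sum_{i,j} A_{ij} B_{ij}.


A:B = sum over all i,j of A_{ij} * B_{ij}.
Row 1: 4*0=0, 1*7=7, -7*-8=56 => row sum = 63
Row 2: 6*3=18, -4*9=-36, 6*2=12 => row sum = -6
Row 3: -1*5=-5, 4*-9=-36, -1*0=0 => row sum = -41
Total = 63 + -6 + -41 = 16

16


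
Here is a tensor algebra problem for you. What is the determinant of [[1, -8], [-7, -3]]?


For a 2x2 matrix [[a, b], [c, d]], det = a*d - b*c.
a = 1, b = -8, c = -7, d = -3
a*d = 1 * -3 = -3
b*c = -8 * -7 = 56
det = -3 - 56 = -59

-59


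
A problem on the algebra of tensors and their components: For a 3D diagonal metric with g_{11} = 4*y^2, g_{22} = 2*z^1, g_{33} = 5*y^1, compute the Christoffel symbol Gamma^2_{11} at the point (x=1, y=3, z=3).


For a diagonal metric, Gamma^k_{ij} = (1/2) g^{kk} (dg_{ik}/dx_j + dg_{jk}/dx_i - dg_{ij}/dx_k).
The metric is diagonal, so g_{ab} = 0 for a != b.
At the given point: g_{11} = 36, g_{22} = 6, g_{33} = 15
g^{22} = 1/6
dg_{12}/dx_1 = 0 (off-diagonal)
dg_{12}/dx_1 = 0 (off-diagonal)
dg_{11}/dx_2 = dg_{11}/dx_2 = 24
Numerator = 0 + 0 - 24 = -24
Gamma^2_{11} = -24 / (2 * 6) = -2

-2


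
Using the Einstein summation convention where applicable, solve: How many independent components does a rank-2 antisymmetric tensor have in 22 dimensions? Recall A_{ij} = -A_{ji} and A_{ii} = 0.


An antisymmetric rank-2 tensor satisfies A_{ij} = -A_{ji}, so diagonal entries are zero.
The independent components are the upper-triangular entries: C(n, 2) = n(n-1)/2.
n = 22
C(22, 2) = 22 * 21 / 2 = 462 / 2 = 231

231


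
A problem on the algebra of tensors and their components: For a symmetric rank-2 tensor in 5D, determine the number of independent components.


A symmetric rank-2 tensor in d dimensions has d(d+1)/2 independent components.
d = 5
d(d+1)/2 = 5 * 6 / 2 = 30 / 2 = 15

15


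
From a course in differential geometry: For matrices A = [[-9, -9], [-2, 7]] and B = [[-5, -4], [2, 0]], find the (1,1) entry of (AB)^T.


(AB)^T_{ij} = (AB)_{ji} = sum_k A_{jk} B_{ki}.
For i=1, j=1 we need (AB)_{11}:
A_{11} * B_{11} = -9 * -5 = 45
A_{12} * B_{21} = -9 * 2 = -18
Sum = 45 + -18 = 27

27


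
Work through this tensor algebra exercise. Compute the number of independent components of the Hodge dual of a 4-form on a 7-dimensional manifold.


The Hodge dual of a p-form on an n-dimensional manifold is an (n-p)-form.
n = 7, p = 4, so dual degree = 7 - 4 = 3
The number of components is C(n, n-p) = C(7, 3) = 35

35


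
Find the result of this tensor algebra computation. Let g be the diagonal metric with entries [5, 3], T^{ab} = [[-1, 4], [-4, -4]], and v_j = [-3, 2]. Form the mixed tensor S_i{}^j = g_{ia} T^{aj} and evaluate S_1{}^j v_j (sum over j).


Step 1: lower the first index. For a diagonal metric, g_{ia} T^{aj} = g_{ii} T^{ij} (no sum on i).
g_{11} = 5
S_1{}^1 = 5 * T^{11} = 5 * -1 = -5
S_1{}^2 = 5 * T^{12} = 5 * 4 = 20
Step 2: contract S_1{}^j with v_j.
S_1{}^1 * v_1 = -5 * -3 = 15
S_1{}^2 * v_2 = 20 * 2 = 40
Result = 15 + 40 = 55

55


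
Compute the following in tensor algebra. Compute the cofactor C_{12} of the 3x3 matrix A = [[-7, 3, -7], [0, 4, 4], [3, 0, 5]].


To find cofactor C_{12}, delete row 1 and column 2.
The resulting 2x2 submatrix is: [[0, 4], [3, 5]]
Minor M_{12} = 0*5 - 4*3
  = 0 - 12 = -12
Sign = (-1)^(1+2) = (-1)^3 = -1
Cofactor C_{12} = -1 * -12 = 12

12


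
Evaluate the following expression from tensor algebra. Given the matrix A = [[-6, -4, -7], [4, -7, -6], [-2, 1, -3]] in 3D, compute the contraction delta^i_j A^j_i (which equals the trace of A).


The contraction (trace) of a rank-2 tensor is the sum of its diagonal elements.
Diagonal entries: A[1,1] = -6, A[2,2] = -7, A[3,3] = -3
Tr(A) = -6 + -7 + -3 = -16

-16


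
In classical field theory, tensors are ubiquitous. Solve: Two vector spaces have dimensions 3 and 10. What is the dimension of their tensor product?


The dimension of a tensor product is the product of dimensions.
dim(V) = 3, dim(W) = 10
dim(V (x) W) = 3 * 10 = 30

30


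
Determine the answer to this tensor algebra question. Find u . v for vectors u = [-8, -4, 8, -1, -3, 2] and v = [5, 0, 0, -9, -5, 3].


The inner product u . v = sum of u_i * v_i.
Term-by-term: -8 * 5, -4 * 0, 8 * 0, -1 * -9, -3 * -5, 2 * 3
Products: -40, 0, 0, 9, 15, 6
Sum = -40 + 0 + 0 + 9 + 15 + 6 = -10

-10


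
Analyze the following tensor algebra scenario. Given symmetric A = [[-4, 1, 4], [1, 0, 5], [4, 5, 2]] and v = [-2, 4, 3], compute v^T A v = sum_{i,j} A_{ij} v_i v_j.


First compute Av:
(Av)_1 = -4*-2 + 1*4 + 4*3 = 24
(Av)_2 = 1*-2 + 0*4 + 5*3 = 13
(Av)_3 = 4*-2 + 5*4 + 2*3 = 18
Av = [24, 13, 18]
Then v^T (Av) = -2*24 + 4*13 + 3*18
= -48 + 52 + 54 = 58

58


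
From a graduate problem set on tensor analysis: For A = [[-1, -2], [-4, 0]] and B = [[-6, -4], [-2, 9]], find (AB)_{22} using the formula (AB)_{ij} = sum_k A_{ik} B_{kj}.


(AB)_{ij} = sum_k A_{ik} B_{kj}.
For i=2, j=2:
A_{21} * B_{12} = -4 * -4 = 16
A_{22} * B_{22} = 0 * 9 = 0
Sum = 16 + 0 = 16

16


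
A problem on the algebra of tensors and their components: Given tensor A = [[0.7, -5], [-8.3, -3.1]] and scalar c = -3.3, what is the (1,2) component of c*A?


Scalar multiplication: (cA)_{ij} = c * A_{ij}.
c = -3.3
A_{12} = -5
(cA)_{12} = -3.3 * -5 = 16.5

16.5


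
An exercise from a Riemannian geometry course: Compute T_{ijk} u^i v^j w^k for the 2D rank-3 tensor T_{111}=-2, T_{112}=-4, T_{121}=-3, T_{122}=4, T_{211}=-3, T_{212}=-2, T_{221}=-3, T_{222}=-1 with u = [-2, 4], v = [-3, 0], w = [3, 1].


S = sum over i,j,k of T_{ijk} u_i v_j w_k. Expanding all 8 terms:
T_{111}*u_1*v_1*w_1 = -2*-2*-3*3 = -36  (running total: -36)
T_{112}*u_1*v_1*w_2 = -4*-2*-3*1 = -24  (running total: -60)
T_{121}*u_1*v_2*w_1 = -3*-2*0*3 = 0  (running total: -60)
T_{122}*u_1*v_2*w_2 = 4*-2*0*1 = 0  (running total: -60)
T_{211}*u_2*v_1*w_1 = -3*4*-3*3 = 108  (running total: 48)
T_{212}*u_2*v_1*w_2 = -2*4*-3*1 = 24  (running total: 72)
T_{221}*u_2*v_2*w_1 = -3*4*0*3 = 0  (running total: 72)
T_{222}*u_2*v_2*w_2 = -1*4*0*1 = 0  (running total: 72)
S = 72

72


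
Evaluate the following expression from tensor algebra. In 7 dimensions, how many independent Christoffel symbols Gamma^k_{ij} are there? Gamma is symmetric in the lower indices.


Christoffel symbols Gamma^k_{ij} are symmetric in i,j, so there are d * d(d+1)/2 independent symbols.
d = 7
d(d+1)/2 = 7 * 8 / 2 = 28
Total = 7 * 28 = 196

196


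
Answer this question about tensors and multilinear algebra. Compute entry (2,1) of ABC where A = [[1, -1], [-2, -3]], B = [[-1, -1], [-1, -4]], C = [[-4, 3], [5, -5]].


(ABC)_{21} = sum_m (AB)_{2m} C_{m1}. First compute row 2 of AB.
(AB)_{21} = -2*-1 + -3*-1 = 5
(AB)_{22} = -2*-1 + -3*-4 = 14
Now contract with column 1 of C:
(AB)_{21} * C_{11} = 5 * -4 = -20
(AB)_{22} * C_{21} = 14 * 5 = 70
(ABC)_{21} = -20 + 70 = 50

50


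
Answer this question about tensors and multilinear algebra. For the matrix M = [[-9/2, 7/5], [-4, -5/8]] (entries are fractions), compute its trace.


The trace is the sum of diagonal entries.
Diagonal: M[1,1] = -9/2, M[2,2] = -5/8
Tr(M) = -9/2 + -5/8
Computing step by step:
After adding M[1,1]: -9/2
After adding M[2,2]: -41/8
Tr(M) = -41/8

-41/8


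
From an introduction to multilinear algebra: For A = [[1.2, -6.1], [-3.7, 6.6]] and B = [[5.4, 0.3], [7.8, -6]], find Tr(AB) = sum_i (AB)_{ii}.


Tr(AB) = sum_i (AB)_{ii} where (AB)_{ii} = sum_k A_{ik} B_{ki}.
(AB)_{11} = 1.2*5.4 + -6.1*7.8 = -41.1
(AB)_{22} = -3.7*0.3 + 6.6*-6 = -40.71
Tr(AB) = -41.1 + -40.71 = -81.81

-81.81


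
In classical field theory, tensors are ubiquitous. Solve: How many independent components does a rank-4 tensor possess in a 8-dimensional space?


The number of components of a rank-r tensor in d dimensions is d^r.
Here d = 8 and r = 4.
8^4 = 4096

4096


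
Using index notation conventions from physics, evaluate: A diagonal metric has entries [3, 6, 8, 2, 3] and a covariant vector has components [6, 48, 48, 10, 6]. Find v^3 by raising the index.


To raise an index with a diagonal metric: v^i = v_i / g_{ii}.
For index 3: v_3 = 48, g_{33} = 8
v^3 = 48 / 8 = 6

6


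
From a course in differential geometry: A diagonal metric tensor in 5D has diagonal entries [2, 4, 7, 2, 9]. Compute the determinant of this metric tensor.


For a diagonal metric, the determinant is the product of diagonal entries.
Diagonal entries: 2, 4, 7, 2, 9
det(g) = 2 * 4 * 7 * 2 * 9 = 1008

1008


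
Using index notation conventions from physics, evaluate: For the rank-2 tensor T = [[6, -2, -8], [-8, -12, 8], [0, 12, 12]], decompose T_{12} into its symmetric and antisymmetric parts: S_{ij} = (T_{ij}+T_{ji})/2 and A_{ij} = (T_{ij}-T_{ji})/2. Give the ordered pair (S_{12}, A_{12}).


T_{12} = -2
T_{21} = -8
S_{12} = (-2 + -8)/2 = -10/2 = -5
A_{12} = (-2 - -8)/2 = 6/2 = 3
Check: S + A = -5 + 3 = -2 = T_{12}.

(-5, 3)


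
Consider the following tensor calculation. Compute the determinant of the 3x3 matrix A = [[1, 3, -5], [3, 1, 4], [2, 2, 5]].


Expanding along the first row, det(A) = a11*M_11 - a12*M_12 + a13*M_13, where M_1j is the (1,j) minor.
Minor M_11 = 1*5 - 4*2 = -3
Minor M_12 = 3*5 - 4*2 = 7
Minor M_13 = 3*2 - 1*2 = 4
det = 1*(-3) - 3*(7) + -5*(4)
    = -3 - 21 + -20
    = -44

-44


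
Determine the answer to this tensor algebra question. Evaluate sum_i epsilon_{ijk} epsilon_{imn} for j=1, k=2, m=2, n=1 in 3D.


Using the identity: epsilon_{ijk} epsilon_{imn} = delta_{jm} delta_{kn} - delta_{jn} delta_{km}.
delta_{12} = 0
delta_{21} = 0
delta_{11} = 1
delta_{22} = 1
Result = 0 * 0 - 1 * 1 = 0 - 1 = -1

-1


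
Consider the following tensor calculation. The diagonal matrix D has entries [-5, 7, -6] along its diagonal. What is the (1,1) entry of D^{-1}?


For a diagonal matrix, the inverse has entries (D^{-1})_{ii} = 1/d_{ii}.
The diagonal entries are: d_{11} = -5, d_{22} = 7, d_{33} = -6
We need (D^{-1})_{11} = 1/d_{11} = 1/-5 = -1/5

-1/5


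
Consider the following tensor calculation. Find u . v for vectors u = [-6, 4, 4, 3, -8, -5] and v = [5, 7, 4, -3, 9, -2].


The inner product u . v = sum of u_i * v_i.
Term-by-term: -6 * 5, 4 * 7, 4 * 4, 3 * -3, -8 * 9, -5 * -2
Products: -30, 28, 16, -9, -72, 10
Sum = -30 + 28 + 16 + -9 + -72 + 10 = -57

-57


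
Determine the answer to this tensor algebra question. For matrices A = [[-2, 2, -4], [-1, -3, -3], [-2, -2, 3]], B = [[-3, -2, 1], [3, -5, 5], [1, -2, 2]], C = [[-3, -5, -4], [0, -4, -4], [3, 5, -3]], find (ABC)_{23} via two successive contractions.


(ABC)_{23} = sum_m (AB)_{2m} C_{m3}. First compute row 2 of AB.
(AB)_{21} = -1*-3 + -3*3 + -3*1 = -9
(AB)_{22} = -1*-2 + -3*-5 + -3*-2 = 23
(AB)_{23} = -1*1 + -3*5 + -3*2 = -22
Now contract with column 3 of C:
(AB)_{21} * C_{13} = -9 * -4 = 36
(AB)_{22} * C_{23} = 23 * -4 = -92
(AB)_{23} * C_{33} = -22 * -3 = 66
(ABC)_{23} = 36 + -92 + 66 = 10

10


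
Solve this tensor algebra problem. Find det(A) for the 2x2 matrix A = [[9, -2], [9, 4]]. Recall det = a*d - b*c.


For a 2x2 matrix [[a, b], [c, d]], det = a*d - b*c.
a = 9, b = -2, c = 9, d = 4
a*d = 9 * 4 = 36
b*c = -2 * 9 = -18
det = 36 - -18 = 54

54


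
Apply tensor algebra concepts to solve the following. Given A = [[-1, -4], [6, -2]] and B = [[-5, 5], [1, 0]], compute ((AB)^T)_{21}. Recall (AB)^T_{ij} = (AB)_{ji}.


(AB)^T_{ij} = (AB)_{ji} = sum_k A_{jk} B_{ki}.
For i=2, j=1 we need (AB)_{12}:
A_{11} * B_{12} = -1 * 5 = -5
A_{12} * B_{22} = -4 * 0 = 0
Sum = -5 + 0 = -5

-5


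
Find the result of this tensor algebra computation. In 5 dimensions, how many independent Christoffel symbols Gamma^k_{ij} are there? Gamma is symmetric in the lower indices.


Christoffel symbols Gamma^k_{ij} are symmetric in i,j, so there are d * d(d+1)/2 independent symbols.
d = 5
d(d+1)/2 = 5 * 6 / 2 = 15
Total = 5 * 15 = 75

75


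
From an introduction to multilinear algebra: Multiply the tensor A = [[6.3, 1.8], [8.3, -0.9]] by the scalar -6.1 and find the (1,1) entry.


Scalar multiplication: (cA)_{ij} = c * A_{ij}.
c = -6.1
A_{11} = 6.3
(cA)_{11} = -6.1 * 6.3 = -38.43

-38.43


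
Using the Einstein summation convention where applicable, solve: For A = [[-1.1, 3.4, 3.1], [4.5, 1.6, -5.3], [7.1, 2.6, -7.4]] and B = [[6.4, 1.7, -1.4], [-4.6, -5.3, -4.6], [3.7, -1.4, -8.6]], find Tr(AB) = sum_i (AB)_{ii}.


Tr(AB) = sum_i (AB)_{ii} where (AB)_{ii} = sum_k A_{ik} B_{ki}.
(AB)_{11} = -1.1*6.4 + 3.4*-4.6 + 3.1*3.7 = -11.21
(AB)_{22} = 4.5*1.7 + 1.6*-5.3 + -5.3*-1.4 = 6.59
(AB)_{33} = 7.1*-1.4 + 2.6*-4.6 + -7.4*-8.6 = 41.74
Tr(AB) = -11.21 + 6.59 + 41.74 = 37.12

37.12


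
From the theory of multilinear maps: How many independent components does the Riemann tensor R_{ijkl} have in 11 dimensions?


The Riemann tensor in d dimensions has d^2(d^2 - 1)/12 independent components.
d = 11, so d^2 = 121
d^2 - 1 = 120
d^2(d^2 - 1) = 121 * 120 = 14520
Divide by 12: 14520 / 12 = 1210

1210


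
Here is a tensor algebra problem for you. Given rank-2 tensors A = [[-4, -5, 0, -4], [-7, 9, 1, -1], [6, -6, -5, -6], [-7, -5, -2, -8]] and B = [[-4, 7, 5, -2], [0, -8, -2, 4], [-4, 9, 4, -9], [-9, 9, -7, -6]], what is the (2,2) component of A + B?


Tensor addition is component-wise: (A + B)_{ij} = A_{ij} + B_{ij}.
A_{22} = 9
B_{22} = -8
(A + B)_{22} = 9 + -8 = 1

1


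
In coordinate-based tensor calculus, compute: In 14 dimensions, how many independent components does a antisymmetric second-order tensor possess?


A antisymmetric rank-2 tensor in d dimensions has d(d-1)/2 independent components.
d = 14
d(d-1)/2 = 14 * 13 / 2 = 182 / 2 = 91

91


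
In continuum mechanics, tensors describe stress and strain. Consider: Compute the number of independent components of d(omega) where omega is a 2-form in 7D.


The exterior derivative of a p-form is a (p+1)-form.
Its number of independent components is C(n, p+1).
n = 7, p+1 = 3
C(7, 3) = 35

35


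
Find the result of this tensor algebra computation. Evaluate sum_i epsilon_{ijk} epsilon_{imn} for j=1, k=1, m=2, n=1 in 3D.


Using the identity: epsilon_{ijk} epsilon_{imn} = delta_{jm} delta_{kn} - delta_{jn} delta_{km}.
delta_{12} = 0
delta_{11} = 1
delta_{11} = 1
delta_{12} = 0
Result = 0 * 1 - 1 * 0 = 0 - 0 = 0

0


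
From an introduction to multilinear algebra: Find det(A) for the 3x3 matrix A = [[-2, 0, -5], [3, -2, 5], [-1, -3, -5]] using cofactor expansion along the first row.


Expanding along the first row, det(A) = a11*M_11 - a12*M_12 + a13*M_13, where M_1j is the (1,j) minor.
Minor M_11 = -2*-5 - 5*-3 = 25
Minor M_12 = 3*-5 - 5*-1 = -10
Minor M_13 = 3*-3 - -2*-1 = -11
det = -2*(25) - 0*(-10) + -5*(-11)
    = -50 - 0 + 55
    = 5

5


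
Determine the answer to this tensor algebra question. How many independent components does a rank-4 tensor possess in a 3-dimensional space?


The number of components of a rank-r tensor in d dimensions is d^r.
Here d = 3 and r = 4.
3^4 = 81

81


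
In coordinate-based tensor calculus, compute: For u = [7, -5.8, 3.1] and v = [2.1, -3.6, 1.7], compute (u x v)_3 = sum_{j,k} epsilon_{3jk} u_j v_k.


(u x v)_3 = sum_{j,k} epsilon_{3jk} u_j v_k. Only permutations of (1,2,3) contribute; the two non-zero terms are:
eps_{312} u_1 v_2 = 1 * 7 * -3.6 = -25.2
eps_{321} u_2 v_1 = -1 * -5.8 * 2.1 = 12.18
(u x v)_3 = -13.02

-13.02


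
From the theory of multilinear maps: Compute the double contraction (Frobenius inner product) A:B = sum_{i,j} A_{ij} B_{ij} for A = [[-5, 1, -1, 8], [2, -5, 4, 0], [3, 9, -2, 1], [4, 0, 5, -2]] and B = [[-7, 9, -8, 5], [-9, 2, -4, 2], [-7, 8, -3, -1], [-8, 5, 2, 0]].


A:B = sum over all i,j of A_{ij} * B_{ij}.
Row 1: -5*-7=35, 1*9=9, -1*-8=8, 8*5=40 => row sum = 92
Row 2: 2*-9=-18, -5*2=-10, 4*-4=-16, 0*2=0 => row sum = -44
Row 3: 3*-7=-21, 9*8=72, -2*-3=6, 1*-1=-1 => row sum = 56
Row 4: 4*-8=-32, 0*5=0, 5*2=10, -2*0=0 => row sum = -22
Total = 92 + -44 + 56 + -22 = 82

82


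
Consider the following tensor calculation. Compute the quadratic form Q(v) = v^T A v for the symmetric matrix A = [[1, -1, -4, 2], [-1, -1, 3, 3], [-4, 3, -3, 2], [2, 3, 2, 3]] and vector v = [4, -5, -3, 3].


First compute Av:
(Av)_1 = 1*4 + -1*-5 + -4*-3 + 2*3 = 27
(Av)_2 = -1*4 + -1*-5 + 3*-3 + 3*3 = 1
(Av)_3 = -4*4 + 3*-5 + -3*-3 + 2*3 = -16
(Av)_4 = 2*4 + 3*-5 + 2*-3 + 3*3 = -4
Av = [27, 1, -16, -4]
Then v^T (Av) = 4*27 + -5*1 + -3*-16 + 3*-4
= 108 + -5 + 48 + -12 = 139

139


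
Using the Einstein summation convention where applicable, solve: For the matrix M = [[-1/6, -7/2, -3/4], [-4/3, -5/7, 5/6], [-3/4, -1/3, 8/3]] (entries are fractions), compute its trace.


The trace is the sum of diagonal entries.
Diagonal: M[1,1] = -1/6, M[2,2] = -5/7, M[3,3] = 8/3
Tr(M) = -1/6 + -5/7 + 8/3
Computing step by step:
After adding M[1,1]: -1/6
After adding M[2,2]: -37/42
After adding M[3,3]: 25/14
Tr(M) = 25/14

25/14


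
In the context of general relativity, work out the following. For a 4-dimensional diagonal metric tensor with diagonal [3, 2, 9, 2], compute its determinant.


For a diagonal metric, the determinant is the product of diagonal entries.
Diagonal entries: 3, 2, 9, 2
det(g) = 3 * 2 * 9 * 2 = 108

108


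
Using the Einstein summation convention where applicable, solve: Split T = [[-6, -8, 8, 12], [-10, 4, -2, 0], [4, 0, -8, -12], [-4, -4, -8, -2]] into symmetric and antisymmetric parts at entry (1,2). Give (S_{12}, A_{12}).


T_{12} = -8
T_{21} = -10
S_{12} = (-8 + -10)/2 = -18/2 = -9
A_{12} = (-8 - -10)/2 = 2/2 = 1
Check: S + A = -9 + 1 = -8 = T_{12}.

(-9, 1)


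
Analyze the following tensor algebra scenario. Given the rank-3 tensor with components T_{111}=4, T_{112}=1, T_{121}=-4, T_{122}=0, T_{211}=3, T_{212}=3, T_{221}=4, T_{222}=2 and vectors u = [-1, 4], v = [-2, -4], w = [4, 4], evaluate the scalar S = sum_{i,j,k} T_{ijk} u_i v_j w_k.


S = sum over i,j,k of T_{ijk} u_i v_j w_k. Expanding all 8 terms:
T_{111}*u_1*v_1*w_1 = 4*-1*-2*4 = 32  (running total: 32)
T_{112}*u_1*v_1*w_2 = 1*-1*-2*4 = 8  (running total: 40)
T_{121}*u_1*v_2*w_1 = -4*-1*-4*4 = -64  (running total: -24)
T_{122}*u_1*v_2*w_2 = 0*-1*-4*4 = 0  (running total: -24)
T_{211}*u_2*v_1*w_1 = 3*4*-2*4 = -96  (running total: -120)
T_{212}*u_2*v_1*w_2 = 3*4*-2*4 = -96  (running total: -216)
T_{221}*u_2*v_2*w_1 = 4*4*-4*4 = -256  (running total: -472)
T_{222}*u_2*v_2*w_2 = 2*4*-4*4 = -128  (running total: -600)
S = -600

-600


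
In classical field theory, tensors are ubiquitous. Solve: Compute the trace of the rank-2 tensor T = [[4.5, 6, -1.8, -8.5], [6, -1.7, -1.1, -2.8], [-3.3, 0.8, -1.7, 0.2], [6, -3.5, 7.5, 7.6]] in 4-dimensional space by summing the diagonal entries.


The contraction (trace) of a rank-2 tensor is the sum of its diagonal elements.
Diagonal entries: A[1,1] = 4.5, A[2,2] = -1.7, A[3,3] = -1.7, A[4,4] = 7.6
Tr(A) = 4.5 + -1.7 + -1.7 + 7.6 = 8.7

8.7


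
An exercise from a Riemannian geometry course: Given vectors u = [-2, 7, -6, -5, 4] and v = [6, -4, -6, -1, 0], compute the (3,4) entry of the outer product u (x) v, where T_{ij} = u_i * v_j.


The outer product entry T_{ij} = u_i * v_j.
We need i=3, j=4.
u_3 = -6, v_4 = -1
T_{3,4} = -6 * -1 = 6

6


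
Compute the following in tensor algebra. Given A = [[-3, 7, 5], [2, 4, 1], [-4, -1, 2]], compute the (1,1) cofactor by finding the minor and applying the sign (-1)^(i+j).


To find cofactor C_{11}, delete row 1 and column 1.
The resulting 2x2 submatrix is: [[4, 1], [-1, 2]]
Minor M_{11} = 4*2 - 1*-1
  = 8 - -1 = 9
Sign = (-1)^(1+1) = (-1)^2 = 1
Cofactor C_{11} = 1 * 9 = 9

9


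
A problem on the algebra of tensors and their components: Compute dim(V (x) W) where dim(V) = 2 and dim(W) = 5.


The dimension of a tensor product is the product of dimensions.
dim(V) = 2, dim(W) = 5
dim(V (x) W) = 2 * 5 = 10

10


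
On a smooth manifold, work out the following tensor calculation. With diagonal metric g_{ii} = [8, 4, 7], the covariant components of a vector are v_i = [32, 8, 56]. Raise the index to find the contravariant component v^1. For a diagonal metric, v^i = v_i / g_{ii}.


To raise an index with a diagonal metric: v^i = v_i / g_{ii}.
For index 1: v_1 = 32, g_{11} = 8
v^1 = 32 / 8 = 4

4


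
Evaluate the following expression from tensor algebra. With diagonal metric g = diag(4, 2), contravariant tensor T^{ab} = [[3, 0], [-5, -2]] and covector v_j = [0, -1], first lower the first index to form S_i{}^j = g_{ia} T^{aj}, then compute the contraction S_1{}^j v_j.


Step 1: lower the first index. For a diagonal metric, g_{ia} T^{aj} = g_{ii} T^{ij} (no sum on i).
g_{11} = 4
S_1{}^1 = 4 * T^{11} = 4 * 3 = 12
S_1{}^2 = 4 * T^{12} = 4 * 0 = 0
Step 2: contract S_1{}^j with v_j.
S_1{}^1 * v_1 = 12 * 0 = 0
S_1{}^2 * v_2 = 0 * -1 = 0
Result = 0 + 0 = 0

0


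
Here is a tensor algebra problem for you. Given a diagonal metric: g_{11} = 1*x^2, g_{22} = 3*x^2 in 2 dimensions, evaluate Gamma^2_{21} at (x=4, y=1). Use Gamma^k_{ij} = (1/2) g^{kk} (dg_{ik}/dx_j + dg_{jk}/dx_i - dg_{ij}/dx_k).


For a diagonal metric, Gamma^k_{ij} = (1/2) g^{kk} (dg_{ik}/dx_j + dg_{jk}/dx_i - dg_{ij}/dx_k).
The metric is diagonal, so g_{ab} = 0 for a != b.
At the given point: g_{11} = 16, g_{22} = 48
g^{22} = 1/48
dg_{22}/dx_1 = dg_{22}/dx_1 = 24
dg_{12}/dx_2 = 0 (off-diagonal)
dg_{21}/dx_2 = 0 (off-diagonal)
Numerator = 24 + 0 - 0 = 24
Gamma^2_{21} = 24 / (2 * 48) = 1/4

1/4


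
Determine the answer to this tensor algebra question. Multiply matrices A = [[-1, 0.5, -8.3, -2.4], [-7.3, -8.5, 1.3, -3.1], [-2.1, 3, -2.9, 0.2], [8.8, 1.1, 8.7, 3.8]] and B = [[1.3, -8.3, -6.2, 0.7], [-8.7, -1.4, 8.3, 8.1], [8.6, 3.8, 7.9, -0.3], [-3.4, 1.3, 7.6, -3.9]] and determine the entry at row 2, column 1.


(AB)_{ij} = sum_k A_{ik} B_{kj}.
For i=2, j=1:
A_{21} * B_{11} = -7.3 * 1.3 = -9.49
A_{22} * B_{21} = -8.5 * -8.7 = 73.95
A_{23} * B_{31} = 1.3 * 8.6 = 11.18
A_{24} * B_{41} = -3.1 * -3.4 = 10.54
Sum = -9.49 + 73.95 + 11.18 + 10.54 = 86.18

86.18


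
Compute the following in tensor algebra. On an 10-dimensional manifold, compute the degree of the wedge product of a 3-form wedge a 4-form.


The degree of a wedge product is the sum of the degrees of the individual forms.
Degrees: 3, 4
Total degree = 3 + 4 = 7

7


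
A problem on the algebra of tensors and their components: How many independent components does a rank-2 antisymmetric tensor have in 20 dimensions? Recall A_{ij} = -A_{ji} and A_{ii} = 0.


An antisymmetric rank-2 tensor satisfies A_{ij} = -A_{ji}, so diagonal entries are zero.
The independent components are the upper-triangular entries: C(n, 2) = n(n-1)/2.
n = 20
C(20, 2) = 20 * 19 / 2 = 380 / 2 = 190

190


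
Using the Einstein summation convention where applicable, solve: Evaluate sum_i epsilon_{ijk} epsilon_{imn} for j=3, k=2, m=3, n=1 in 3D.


Using the identity: epsilon_{ijk} epsilon_{imn} = delta_{jm} delta_{kn} - delta_{jn} delta_{km}.
delta_{33} = 1
delta_{21} = 0
delta_{31} = 0
delta_{23} = 0
Result = 1 * 0 - 0 * 0 = 0 - 0 = 0

0


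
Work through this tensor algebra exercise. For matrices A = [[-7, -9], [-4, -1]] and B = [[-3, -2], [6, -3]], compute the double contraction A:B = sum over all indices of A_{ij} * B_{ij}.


A:B = sum over all i,j of A_{ij} * B_{ij}.
Row 1: -7*-3=21, -9*-2=18 => row sum = 39
Row 2: -4*6=-24, -1*-3=3 => row sum = -21
Total = 39 + -21 = 18

18


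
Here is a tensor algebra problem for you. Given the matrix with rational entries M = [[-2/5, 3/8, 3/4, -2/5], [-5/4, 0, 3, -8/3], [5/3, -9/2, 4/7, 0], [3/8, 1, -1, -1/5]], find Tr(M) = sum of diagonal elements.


The trace is the sum of diagonal entries.
Diagonal: M[1,1] = -2/5, M[2,2] = 0, M[3,3] = 4/7, M[4,4] = -1/5
Tr(M) = -2/5 + 0 + 4/7 + -1/5
Computing step by step:
After adding M[1,1]: -2/5
After adding M[2,2]: -2/5
After adding M[3,3]: 6/35
After adding M[4,4]: -1/35
Tr(M) = -1/35

-1/35


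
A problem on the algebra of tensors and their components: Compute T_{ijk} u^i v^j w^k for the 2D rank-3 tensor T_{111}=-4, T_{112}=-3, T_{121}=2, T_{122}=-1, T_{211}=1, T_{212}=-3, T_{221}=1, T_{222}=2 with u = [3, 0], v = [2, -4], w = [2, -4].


S = sum over i,j,k of T_{ijk} u_i v_j w_k. Expanding all 8 terms:
T_{111}*u_1*v_1*w_1 = -4*3*2*2 = -48  (running total: -48)
T_{112}*u_1*v_1*w_2 = -3*3*2*-4 = 72  (running total: 24)
T_{121}*u_1*v_2*w_1 = 2*3*-4*2 = -48  (running total: -24)
T_{122}*u_1*v_2*w_2 = -1*3*-4*-4 = -48  (running total: -72)
T_{211}*u_2*v_1*w_1 = 1*0*2*2 = 0  (running total: -72)
T_{212}*u_2*v_1*w_2 = -3*0*2*-4 = 0  (running total: -72)
T_{221}*u_2*v_2*w_1 = 1*0*-4*2 = 0  (running total: -72)
T_{222}*u_2*v_2*w_2 = 2*0*-4*-4 = 0  (running total: -72)
S = -72

-72


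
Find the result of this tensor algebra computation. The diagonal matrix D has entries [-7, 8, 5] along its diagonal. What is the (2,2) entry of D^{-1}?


For a diagonal matrix, the inverse has entries (D^{-1})_{ii} = 1/d_{ii}.
The diagonal entries are: d_{11} = -7, d_{22} = 8, d_{33} = 5
We need (D^{-1})_{22} = 1/d_{22} = 1/8 = 1/8

1/8


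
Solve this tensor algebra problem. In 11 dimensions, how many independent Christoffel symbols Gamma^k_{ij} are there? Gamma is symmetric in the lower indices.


Christoffel symbols Gamma^k_{ij} are symmetric in i,j, so there are d * d(d+1)/2 independent symbols.
d = 11
d(d+1)/2 = 11 * 12 / 2 = 66
Total = 11 * 66 = 726

726


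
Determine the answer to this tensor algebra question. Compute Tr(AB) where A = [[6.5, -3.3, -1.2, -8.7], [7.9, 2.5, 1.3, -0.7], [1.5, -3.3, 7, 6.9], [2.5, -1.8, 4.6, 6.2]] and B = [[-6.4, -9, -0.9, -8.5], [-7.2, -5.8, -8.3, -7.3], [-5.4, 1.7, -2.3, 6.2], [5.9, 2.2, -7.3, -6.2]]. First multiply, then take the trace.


Tr(AB) = sum_i (AB)_{ii} where (AB)_{ii} = sum_k A_{ik} B_{ki}.
(AB)_{11} = 6.5*-6.4 + -3.3*-7.2 + -1.2*-5.4 + -8.7*5.9 = -62.69
(AB)_{22} = 7.9*-9 + 2.5*-5.8 + 1.3*1.7 + -0.7*2.2 = -84.93
(AB)_{33} = 1.5*-0.9 + -3.3*-8.3 + 7*-2.3 + 6.9*-7.3 = -40.43
(AB)_{44} = 2.5*-8.5 + -1.8*-7.3 + 4.6*6.2 + 6.2*-6.2 = -18.03
Tr(AB) = -62.69 + -84.93 + -40.43 + -18.03 = -206.08

-206.08


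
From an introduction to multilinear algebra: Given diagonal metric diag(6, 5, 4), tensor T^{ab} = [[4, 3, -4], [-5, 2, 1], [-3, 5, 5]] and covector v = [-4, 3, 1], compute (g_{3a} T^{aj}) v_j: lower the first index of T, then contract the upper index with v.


Step 1: lower the first index. For a diagonal metric, g_{ia} T^{aj} = g_{ii} T^{ij} (no sum on i).
g_{33} = 4
S_3{}^1 = 4 * T^{31} = 4 * -3 = -12
S_3{}^2 = 4 * T^{32} = 4 * 5 = 20
S_3{}^3 = 4 * T^{33} = 4 * 5 = 20
Step 2: contract S_3{}^j with v_j.
S_3{}^1 * v_1 = -12 * -4 = 48
S_3{}^2 * v_2 = 20 * 3 = 60
S_3{}^3 * v_3 = 20 * 1 = 20
Result = 48 + 60 + 20 = 128

128


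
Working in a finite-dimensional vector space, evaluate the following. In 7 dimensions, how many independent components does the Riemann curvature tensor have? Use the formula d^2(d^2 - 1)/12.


The Riemann tensor in d dimensions has d^2(d^2 - 1)/12 independent components.
d = 7, so d^2 = 49
d^2 - 1 = 48
d^2(d^2 - 1) = 49 * 48 = 2352
Divide by 12: 2352 / 12 = 196

196


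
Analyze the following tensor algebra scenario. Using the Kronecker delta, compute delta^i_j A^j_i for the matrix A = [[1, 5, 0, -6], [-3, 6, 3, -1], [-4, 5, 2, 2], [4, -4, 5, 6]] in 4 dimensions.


The contraction (trace) of a rank-2 tensor is the sum of its diagonal elements.
Diagonal entries: A[1,1] = 1, A[2,2] = 6, A[3,3] = 2, A[4,4] = 6
Tr(A) = 1 + 6 + 2 + 6 = 15

15


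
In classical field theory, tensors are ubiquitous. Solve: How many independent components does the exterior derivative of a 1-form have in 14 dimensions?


The exterior derivative of a p-form is a (p+1)-form.
Its number of independent components is C(n, p+1).
n = 14, p+1 = 2
C(14, 2) = 91

91


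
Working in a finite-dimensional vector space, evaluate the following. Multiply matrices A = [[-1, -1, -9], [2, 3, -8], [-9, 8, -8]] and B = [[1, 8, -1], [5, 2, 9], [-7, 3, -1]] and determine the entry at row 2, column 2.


(AB)_{ij} = sum_k A_{ik} B_{kj}.
For i=2, j=2:
A_{21} * B_{12} = 2 * 8 = 16
A_{22} * B_{22} = 3 * 2 = 6
A_{23} * B_{32} = -8 * 3 = -24
Sum = 16 + 6 + -24 = -2

-2


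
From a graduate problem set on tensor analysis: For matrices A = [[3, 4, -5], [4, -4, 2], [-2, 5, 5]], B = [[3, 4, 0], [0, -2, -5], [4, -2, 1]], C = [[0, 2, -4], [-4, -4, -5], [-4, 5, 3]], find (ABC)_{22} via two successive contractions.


(ABC)_{22} = sum_m (AB)_{2m} C_{m2}. First compute row 2 of AB.
(AB)_{21} = 4*3 + -4*0 + 2*4 = 20
(AB)_{22} = 4*4 + -4*-2 + 2*-2 = 20
(AB)_{23} = 4*0 + -4*-5 + 2*1 = 22
Now contract with column 2 of C:
(AB)_{21} * C_{12} = 20 * 2 = 40
(AB)_{22} * C_{22} = 20 * -4 = -80
(AB)_{23} * C_{32} = 22 * 5 = 110
(ABC)_{22} = 40 + -80 + 110 = 70

70


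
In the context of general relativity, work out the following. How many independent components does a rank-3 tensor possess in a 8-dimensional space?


The number of components of a rank-r tensor in d dimensions is d^r.
Here d = 8 and r = 3.
8^3 = 512

512


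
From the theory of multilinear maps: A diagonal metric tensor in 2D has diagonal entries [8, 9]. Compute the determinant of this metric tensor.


For a diagonal metric, the determinant is the product of diagonal entries.
Diagonal entries: 8, 9
det(g) = 8 * 9 = 72

72


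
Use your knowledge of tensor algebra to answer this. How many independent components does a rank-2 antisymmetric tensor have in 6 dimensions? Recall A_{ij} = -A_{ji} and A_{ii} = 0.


An antisymmetric rank-2 tensor satisfies A_{ij} = -A_{ji}, so diagonal entries are zero.
The independent components are the upper-triangular entries: C(n, 2) = n(n-1)/2.
n = 6
C(6, 2) = 6 * 5 / 2 = 30 / 2 = 15

15


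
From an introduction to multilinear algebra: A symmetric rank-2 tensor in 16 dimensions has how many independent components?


A symmetric rank-2 tensor in d dimensions has d(d+1)/2 independent components.
d = 16
d(d+1)/2 = 16 * 17 / 2 = 272 / 2 = 136

136


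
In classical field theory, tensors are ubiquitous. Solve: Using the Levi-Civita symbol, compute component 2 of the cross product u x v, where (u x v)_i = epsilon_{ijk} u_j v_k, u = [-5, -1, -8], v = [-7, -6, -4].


(u x v)_2 = sum_{j,k} epsilon_{2jk} u_j v_k. Only permutations of (1,2,3) contribute; the two non-zero terms are:
eps_{213} u_1 v_3 = -1 * -5 * -4 = -20
eps_{231} u_3 v_1 = 1 * -8 * -7 = 56
(u x v)_2 = 36

36


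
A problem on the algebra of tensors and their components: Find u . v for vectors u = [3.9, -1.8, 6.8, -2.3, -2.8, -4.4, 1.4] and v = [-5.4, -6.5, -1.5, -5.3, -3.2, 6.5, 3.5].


The inner product u . v = sum of u_i * v_i.
Term-by-term: 3.9 * -5.4, -1.8 * -6.5, 6.8 * -1.5, -2.3 * -5.3, -2.8 * -3.2, -4.4 * 6.5, 1.4 * 3.5
Products: -21.06, 11.7, -10.2, 12.19, 8.96, -28.6, 4.9
Sum = -21.06 + 11.7 + -10.2 + 12.19 + 8.96 + -28.6 + 4.9 = -22.11

-22.11


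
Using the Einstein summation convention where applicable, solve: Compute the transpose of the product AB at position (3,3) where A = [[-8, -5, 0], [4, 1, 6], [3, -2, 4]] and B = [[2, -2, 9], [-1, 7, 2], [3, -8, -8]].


(AB)^T_{ij} = (AB)_{ji} = sum_k A_{jk} B_{ki}.
For i=3, j=3 we need (AB)_{33}:
A_{31} * B_{13} = 3 * 9 = 27
A_{32} * B_{23} = -2 * 2 = -4
A_{33} * B_{33} = 4 * -8 = -32
Sum = 27 + -4 + -32 = -9

-9


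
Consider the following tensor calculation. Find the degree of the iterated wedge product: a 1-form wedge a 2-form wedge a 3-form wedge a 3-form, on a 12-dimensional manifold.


The degree of a wedge product is the sum of the degrees of the individual forms.
Degrees: 1, 2, 3, 3
Total degree = 1 + 2 + 3 + 3 = 9

9


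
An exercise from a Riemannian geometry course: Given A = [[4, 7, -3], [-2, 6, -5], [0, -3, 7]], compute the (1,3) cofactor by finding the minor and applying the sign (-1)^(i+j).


To find cofactor C_{13}, delete row 1 and column 3.
The resulting 2x2 submatrix is: [[-2, 6], [0, -3]]
Minor M_{13} = -2*-3 - 6*0
  = 6 - 0 = 6
Sign = (-1)^(1+3) = (-1)^4 = 1
Cofactor C_{13} = 1 * 6 = 6

6


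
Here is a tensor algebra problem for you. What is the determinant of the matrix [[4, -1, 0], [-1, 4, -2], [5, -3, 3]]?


Expanding along the first row, det(A) = a11*M_11 - a12*M_12 + a13*M_13, where M_1j is the (1,j) minor.
Minor M_11 = 4*3 - -2*-3 = 6
Minor M_12 = -1*3 - -2*5 = 7
Minor M_13 = -1*-3 - 4*5 = -17
det = 4*(6) - -1*(7) + 0*(-17)
    = 24 - -7 + 0
    = 31

31


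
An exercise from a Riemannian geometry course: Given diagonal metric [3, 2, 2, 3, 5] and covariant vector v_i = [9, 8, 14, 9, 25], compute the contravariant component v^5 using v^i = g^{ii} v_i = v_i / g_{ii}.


To raise an index with a diagonal metric: v^i = v_i / g_{ii}.
For index 5: v_5 = 25, g_{55} = 5
v^5 = 25 / 5 = 5

5


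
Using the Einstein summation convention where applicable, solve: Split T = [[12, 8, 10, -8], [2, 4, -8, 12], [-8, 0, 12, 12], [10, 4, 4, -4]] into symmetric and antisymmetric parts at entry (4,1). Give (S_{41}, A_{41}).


T_{41} = 10
T_{14} = -8
S_{41} = (10 + -8)/2 = 2/2 = 1
A_{41} = (10 - -8)/2 = 18/2 = 9
Check: S + A = 1 + 9 = 10 = T_{41}.

(1, 9)


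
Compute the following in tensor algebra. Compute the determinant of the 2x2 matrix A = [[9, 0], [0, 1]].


For a 2x2 matrix [[a, b], [c, d]], det = a*d - b*c.
a = 9, b = 0, c = 0, d = 1
a*d = 9 * 1 = 9
b*c = 0 * 0 = 0
det = 9 - 0 = 9

9


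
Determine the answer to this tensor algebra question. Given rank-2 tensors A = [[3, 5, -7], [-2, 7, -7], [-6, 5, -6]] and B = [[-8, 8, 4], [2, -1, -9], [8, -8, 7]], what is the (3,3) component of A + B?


Tensor addition is component-wise: (A + B)_{ij} = A_{ij} + B_{ij}.
A_{33} = -6
B_{33} = 7
(A + B)_{33} = -6 + 7 = 1

1


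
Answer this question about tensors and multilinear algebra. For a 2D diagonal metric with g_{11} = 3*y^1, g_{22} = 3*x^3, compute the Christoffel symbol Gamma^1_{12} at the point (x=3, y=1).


For a diagonal metric, Gamma^k_{ij} = (1/2) g^{kk} (dg_{ik}/dx_j + dg_{jk}/dx_i - dg_{ij}/dx_k).
The metric is diagonal, so g_{ab} = 0 for a != b.
At the given point: g_{11} = 3, g_{22} = 81
g^{11} = 1/3
dg_{11}/dx_2 = dg_{11}/dx_2 = 3
dg_{21}/dx_1 = 0 (off-diagonal)
dg_{12}/dx_1 = 0 (off-diagonal)
Numerator = 3 + 0 - 0 = 3
Gamma^1_{12} = 3 / (2 * 3) = 1/2

1/2


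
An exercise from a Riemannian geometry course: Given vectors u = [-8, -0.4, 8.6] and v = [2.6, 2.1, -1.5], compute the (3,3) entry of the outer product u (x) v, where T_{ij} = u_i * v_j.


The outer product entry T_{ij} = u_i * v_j.
We need i=3, j=3.
u_3 = 8.6, v_3 = -1.5
T_{3,3} = 8.6 * -1.5 = -12.9

-12.9


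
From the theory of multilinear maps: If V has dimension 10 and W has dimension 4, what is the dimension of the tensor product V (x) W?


The dimension of a tensor product is the product of dimensions.
dim(V) = 10, dim(W) = 4
dim(V (x) W) = 10 * 4 = 40

40


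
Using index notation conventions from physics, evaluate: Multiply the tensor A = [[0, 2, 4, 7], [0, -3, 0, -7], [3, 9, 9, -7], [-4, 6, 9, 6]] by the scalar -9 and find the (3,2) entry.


Scalar multiplication: (cA)_{ij} = c * A_{ij}.
c = -9
A_{32} = 9
(cA)_{32} = -9 * 9 = -81

-81


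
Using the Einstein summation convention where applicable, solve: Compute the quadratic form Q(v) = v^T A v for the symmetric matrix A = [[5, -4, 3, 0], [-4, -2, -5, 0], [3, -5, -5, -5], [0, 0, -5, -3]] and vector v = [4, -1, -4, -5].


First compute Av:
(Av)_1 = 5*4 + -4*-1 + 3*-4 + 0*-5 = 12
(Av)_2 = -4*4 + -2*-1 + -5*-4 + 0*-5 = 6
(Av)_3 = 3*4 + -5*-1 + -5*-4 + -5*-5 = 62
(Av)_4 = 0*4 + 0*-1 + -5*-4 + -3*-5 = 35
Av = [12, 6, 62, 35]
Then v^T (Av) = 4*12 + -1*6 + -4*62 + -5*35
= 48 + -6 + -248 + -175 = -381

-381


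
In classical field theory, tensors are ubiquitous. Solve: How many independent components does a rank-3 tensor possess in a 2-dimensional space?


The number of components of a rank-r tensor in d dimensions is d^r.
Here d = 2 and r = 3.
2^3 = 8

8


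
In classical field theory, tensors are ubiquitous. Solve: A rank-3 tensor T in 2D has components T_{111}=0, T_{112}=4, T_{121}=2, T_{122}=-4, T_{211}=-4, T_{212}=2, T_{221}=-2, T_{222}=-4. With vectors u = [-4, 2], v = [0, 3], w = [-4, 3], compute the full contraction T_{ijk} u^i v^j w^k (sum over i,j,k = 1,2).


S = sum over i,j,k of T_{ijk} u_i v_j w_k. Expanding all 8 terms:
T_{111}*u_1*v_1*w_1 = 0*-4*0*-4 = 0  (running total: 0)
T_{112}*u_1*v_1*w_2 = 4*-4*0*3 = 0  (running total: 0)
T_{121}*u_1*v_2*w_1 = 2*-4*3*-4 = 96  (running total: 96)
T_{122}*u_1*v_2*w_2 = -4*-4*3*3 = 144  (running total: 240)
T_{211}*u_2*v_1*w_1 = -4*2*0*-4 = 0  (running total: 240)
T_{212}*u_2*v_1*w_2 = 2*2*0*3 = 0  (running total: 240)
T_{221}*u_2*v_2*w_1 = -2*2*3*-4 = 48  (running total: 288)
T_{222}*u_2*v_2*w_2 = -4*2*3*3 = -72  (running total: 216)
S = 216

216


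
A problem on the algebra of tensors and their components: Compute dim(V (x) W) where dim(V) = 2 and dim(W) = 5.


The dimension of a tensor product is the product of dimensions.
dim(V) = 2, dim(W) = 5
dim(V (x) W) = 2 * 5 = 10

10


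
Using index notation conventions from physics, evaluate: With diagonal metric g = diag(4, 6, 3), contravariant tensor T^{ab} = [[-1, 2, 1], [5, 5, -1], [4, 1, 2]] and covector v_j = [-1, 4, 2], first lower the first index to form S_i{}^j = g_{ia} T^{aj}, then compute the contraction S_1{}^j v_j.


Step 1: lower the first index. For a diagonal metric, g_{ia} T^{aj} = g_{ii} T^{ij} (no sum on i).
g_{11} = 4
S_1{}^1 = 4 * T^{11} = 4 * -1 = -4
S_1{}^2 = 4 * T^{12} = 4 * 2 = 8
S_1{}^3 = 4 * T^{13} = 4 * 1 = 4
Step 2: contract S_1{}^j with v_j.
S_1{}^1 * v_1 = -4 * -1 = 4
S_1{}^2 * v_2 = 8 * 4 = 32
S_1{}^3 * v_3 = 4 * 2 = 8
Result = 4 + 32 + 8 = 44

44
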